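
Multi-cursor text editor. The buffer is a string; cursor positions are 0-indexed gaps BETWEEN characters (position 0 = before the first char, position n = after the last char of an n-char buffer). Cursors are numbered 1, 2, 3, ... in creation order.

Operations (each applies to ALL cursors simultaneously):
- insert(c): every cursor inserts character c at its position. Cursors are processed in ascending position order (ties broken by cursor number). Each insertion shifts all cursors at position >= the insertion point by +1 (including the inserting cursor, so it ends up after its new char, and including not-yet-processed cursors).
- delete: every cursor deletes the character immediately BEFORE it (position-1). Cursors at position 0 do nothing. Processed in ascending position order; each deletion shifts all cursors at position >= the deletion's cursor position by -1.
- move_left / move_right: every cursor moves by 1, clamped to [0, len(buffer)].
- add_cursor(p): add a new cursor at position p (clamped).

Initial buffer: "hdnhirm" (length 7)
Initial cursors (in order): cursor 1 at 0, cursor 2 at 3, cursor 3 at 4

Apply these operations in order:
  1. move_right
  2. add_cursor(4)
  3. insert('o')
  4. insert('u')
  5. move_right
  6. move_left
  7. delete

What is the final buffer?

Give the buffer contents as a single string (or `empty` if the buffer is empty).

Answer: hodnhooiorm

Derivation:
After op 1 (move_right): buffer="hdnhirm" (len 7), cursors c1@1 c2@4 c3@5, authorship .......
After op 2 (add_cursor(4)): buffer="hdnhirm" (len 7), cursors c1@1 c2@4 c4@4 c3@5, authorship .......
After op 3 (insert('o')): buffer="hodnhooiorm" (len 11), cursors c1@2 c2@7 c4@7 c3@9, authorship .1...24.3..
After op 4 (insert('u')): buffer="houdnhoouuiourm" (len 15), cursors c1@3 c2@10 c4@10 c3@13, authorship .11...2424.33..
After op 5 (move_right): buffer="houdnhoouuiourm" (len 15), cursors c1@4 c2@11 c4@11 c3@14, authorship .11...2424.33..
After op 6 (move_left): buffer="houdnhoouuiourm" (len 15), cursors c1@3 c2@10 c4@10 c3@13, authorship .11...2424.33..
After op 7 (delete): buffer="hodnhooiorm" (len 11), cursors c1@2 c2@7 c4@7 c3@9, authorship .1...24.3..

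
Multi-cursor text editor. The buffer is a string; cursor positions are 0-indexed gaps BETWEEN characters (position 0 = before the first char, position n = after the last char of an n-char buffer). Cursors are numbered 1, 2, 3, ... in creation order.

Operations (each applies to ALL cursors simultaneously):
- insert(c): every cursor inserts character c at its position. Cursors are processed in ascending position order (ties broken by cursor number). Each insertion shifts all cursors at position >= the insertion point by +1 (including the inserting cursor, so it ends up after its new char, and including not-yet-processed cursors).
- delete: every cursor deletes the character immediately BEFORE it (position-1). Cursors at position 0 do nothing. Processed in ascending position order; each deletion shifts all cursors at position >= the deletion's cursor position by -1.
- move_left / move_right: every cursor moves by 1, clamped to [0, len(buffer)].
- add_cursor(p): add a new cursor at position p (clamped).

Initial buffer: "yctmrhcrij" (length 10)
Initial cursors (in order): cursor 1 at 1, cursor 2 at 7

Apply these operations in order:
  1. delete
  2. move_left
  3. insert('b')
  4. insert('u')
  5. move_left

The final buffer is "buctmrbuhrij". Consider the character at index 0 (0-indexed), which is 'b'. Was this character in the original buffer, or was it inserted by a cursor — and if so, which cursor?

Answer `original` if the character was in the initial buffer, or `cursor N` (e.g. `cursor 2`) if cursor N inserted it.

After op 1 (delete): buffer="ctmrhrij" (len 8), cursors c1@0 c2@5, authorship ........
After op 2 (move_left): buffer="ctmrhrij" (len 8), cursors c1@0 c2@4, authorship ........
After op 3 (insert('b')): buffer="bctmrbhrij" (len 10), cursors c1@1 c2@6, authorship 1....2....
After op 4 (insert('u')): buffer="buctmrbuhrij" (len 12), cursors c1@2 c2@8, authorship 11....22....
After op 5 (move_left): buffer="buctmrbuhrij" (len 12), cursors c1@1 c2@7, authorship 11....22....
Authorship (.=original, N=cursor N): 1 1 . . . . 2 2 . . . .
Index 0: author = 1

Answer: cursor 1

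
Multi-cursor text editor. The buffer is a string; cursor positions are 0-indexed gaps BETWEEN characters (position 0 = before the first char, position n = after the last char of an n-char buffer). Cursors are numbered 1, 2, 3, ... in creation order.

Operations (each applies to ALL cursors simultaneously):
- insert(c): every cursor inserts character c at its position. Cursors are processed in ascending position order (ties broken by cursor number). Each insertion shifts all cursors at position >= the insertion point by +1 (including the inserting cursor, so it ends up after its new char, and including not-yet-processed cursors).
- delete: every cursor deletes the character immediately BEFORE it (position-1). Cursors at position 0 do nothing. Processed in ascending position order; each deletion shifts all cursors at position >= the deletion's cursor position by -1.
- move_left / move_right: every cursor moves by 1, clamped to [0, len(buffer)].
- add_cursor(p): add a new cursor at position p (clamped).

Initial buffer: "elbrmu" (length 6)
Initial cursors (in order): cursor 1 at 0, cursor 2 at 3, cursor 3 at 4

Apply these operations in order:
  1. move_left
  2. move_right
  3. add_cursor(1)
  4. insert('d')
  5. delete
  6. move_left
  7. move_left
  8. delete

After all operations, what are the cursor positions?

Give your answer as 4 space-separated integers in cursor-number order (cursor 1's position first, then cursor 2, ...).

Answer: 0 0 0 0

Derivation:
After op 1 (move_left): buffer="elbrmu" (len 6), cursors c1@0 c2@2 c3@3, authorship ......
After op 2 (move_right): buffer="elbrmu" (len 6), cursors c1@1 c2@3 c3@4, authorship ......
After op 3 (add_cursor(1)): buffer="elbrmu" (len 6), cursors c1@1 c4@1 c2@3 c3@4, authorship ......
After op 4 (insert('d')): buffer="eddlbdrdmu" (len 10), cursors c1@3 c4@3 c2@6 c3@8, authorship .14..2.3..
After op 5 (delete): buffer="elbrmu" (len 6), cursors c1@1 c4@1 c2@3 c3@4, authorship ......
After op 6 (move_left): buffer="elbrmu" (len 6), cursors c1@0 c4@0 c2@2 c3@3, authorship ......
After op 7 (move_left): buffer="elbrmu" (len 6), cursors c1@0 c4@0 c2@1 c3@2, authorship ......
After op 8 (delete): buffer="brmu" (len 4), cursors c1@0 c2@0 c3@0 c4@0, authorship ....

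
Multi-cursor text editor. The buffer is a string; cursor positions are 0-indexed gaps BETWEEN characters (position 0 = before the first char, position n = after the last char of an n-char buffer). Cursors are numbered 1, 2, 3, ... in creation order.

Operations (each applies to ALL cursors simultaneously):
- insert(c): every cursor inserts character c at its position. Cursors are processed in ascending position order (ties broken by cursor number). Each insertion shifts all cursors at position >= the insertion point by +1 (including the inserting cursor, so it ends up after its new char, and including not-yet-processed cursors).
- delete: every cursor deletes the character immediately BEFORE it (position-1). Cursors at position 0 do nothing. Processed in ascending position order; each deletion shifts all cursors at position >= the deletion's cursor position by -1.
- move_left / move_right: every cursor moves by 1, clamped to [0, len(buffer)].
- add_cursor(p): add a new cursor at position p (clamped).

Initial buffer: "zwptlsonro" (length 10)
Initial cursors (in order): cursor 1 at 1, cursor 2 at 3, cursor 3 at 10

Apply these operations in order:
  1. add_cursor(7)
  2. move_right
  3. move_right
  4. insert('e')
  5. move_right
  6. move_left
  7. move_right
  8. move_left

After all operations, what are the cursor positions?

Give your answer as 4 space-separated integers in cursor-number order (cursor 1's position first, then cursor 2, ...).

Answer: 4 7 13 12

Derivation:
After op 1 (add_cursor(7)): buffer="zwptlsonro" (len 10), cursors c1@1 c2@3 c4@7 c3@10, authorship ..........
After op 2 (move_right): buffer="zwptlsonro" (len 10), cursors c1@2 c2@4 c4@8 c3@10, authorship ..........
After op 3 (move_right): buffer="zwptlsonro" (len 10), cursors c1@3 c2@5 c4@9 c3@10, authorship ..........
After op 4 (insert('e')): buffer="zwpetlesonreoe" (len 14), cursors c1@4 c2@7 c4@12 c3@14, authorship ...1..2....4.3
After op 5 (move_right): buffer="zwpetlesonreoe" (len 14), cursors c1@5 c2@8 c4@13 c3@14, authorship ...1..2....4.3
After op 6 (move_left): buffer="zwpetlesonreoe" (len 14), cursors c1@4 c2@7 c4@12 c3@13, authorship ...1..2....4.3
After op 7 (move_right): buffer="zwpetlesonreoe" (len 14), cursors c1@5 c2@8 c4@13 c3@14, authorship ...1..2....4.3
After op 8 (move_left): buffer="zwpetlesonreoe" (len 14), cursors c1@4 c2@7 c4@12 c3@13, authorship ...1..2....4.3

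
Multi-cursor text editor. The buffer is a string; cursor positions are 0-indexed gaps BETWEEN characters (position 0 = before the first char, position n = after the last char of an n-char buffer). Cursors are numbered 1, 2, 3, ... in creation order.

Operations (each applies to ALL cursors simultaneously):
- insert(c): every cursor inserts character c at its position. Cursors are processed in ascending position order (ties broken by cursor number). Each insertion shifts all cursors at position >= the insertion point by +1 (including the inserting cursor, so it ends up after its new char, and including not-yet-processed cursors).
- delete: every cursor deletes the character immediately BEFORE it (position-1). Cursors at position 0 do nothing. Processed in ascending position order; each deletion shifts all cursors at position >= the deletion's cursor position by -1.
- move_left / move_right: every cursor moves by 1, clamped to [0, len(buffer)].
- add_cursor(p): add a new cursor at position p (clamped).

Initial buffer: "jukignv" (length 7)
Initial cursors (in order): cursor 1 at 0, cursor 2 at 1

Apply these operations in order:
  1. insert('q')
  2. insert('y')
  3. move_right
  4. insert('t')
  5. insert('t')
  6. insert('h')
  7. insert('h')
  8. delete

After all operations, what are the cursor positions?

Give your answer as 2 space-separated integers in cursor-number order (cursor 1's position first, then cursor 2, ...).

After op 1 (insert('q')): buffer="qjqukignv" (len 9), cursors c1@1 c2@3, authorship 1.2......
After op 2 (insert('y')): buffer="qyjqyukignv" (len 11), cursors c1@2 c2@5, authorship 11.22......
After op 3 (move_right): buffer="qyjqyukignv" (len 11), cursors c1@3 c2@6, authorship 11.22......
After op 4 (insert('t')): buffer="qyjtqyutkignv" (len 13), cursors c1@4 c2@8, authorship 11.122.2.....
After op 5 (insert('t')): buffer="qyjttqyuttkignv" (len 15), cursors c1@5 c2@10, authorship 11.1122.22.....
After op 6 (insert('h')): buffer="qyjtthqyutthkignv" (len 17), cursors c1@6 c2@12, authorship 11.11122.222.....
After op 7 (insert('h')): buffer="qyjtthhqyutthhkignv" (len 19), cursors c1@7 c2@14, authorship 11.111122.2222.....
After op 8 (delete): buffer="qyjtthqyutthkignv" (len 17), cursors c1@6 c2@12, authorship 11.11122.222.....

Answer: 6 12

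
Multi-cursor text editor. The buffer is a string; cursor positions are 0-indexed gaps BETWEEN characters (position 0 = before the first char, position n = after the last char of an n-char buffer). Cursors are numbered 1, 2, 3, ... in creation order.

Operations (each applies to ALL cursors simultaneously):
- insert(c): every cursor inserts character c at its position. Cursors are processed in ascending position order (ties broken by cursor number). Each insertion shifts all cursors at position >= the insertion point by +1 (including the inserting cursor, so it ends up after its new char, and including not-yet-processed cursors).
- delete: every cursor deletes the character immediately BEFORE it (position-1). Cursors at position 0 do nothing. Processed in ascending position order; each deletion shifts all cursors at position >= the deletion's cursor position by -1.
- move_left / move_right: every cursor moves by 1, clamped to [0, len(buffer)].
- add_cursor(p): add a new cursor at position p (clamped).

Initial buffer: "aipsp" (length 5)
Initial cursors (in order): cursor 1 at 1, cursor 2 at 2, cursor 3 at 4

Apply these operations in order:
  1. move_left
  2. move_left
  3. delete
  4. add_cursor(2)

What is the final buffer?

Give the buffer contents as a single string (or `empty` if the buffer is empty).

After op 1 (move_left): buffer="aipsp" (len 5), cursors c1@0 c2@1 c3@3, authorship .....
After op 2 (move_left): buffer="aipsp" (len 5), cursors c1@0 c2@0 c3@2, authorship .....
After op 3 (delete): buffer="apsp" (len 4), cursors c1@0 c2@0 c3@1, authorship ....
After op 4 (add_cursor(2)): buffer="apsp" (len 4), cursors c1@0 c2@0 c3@1 c4@2, authorship ....

Answer: apsp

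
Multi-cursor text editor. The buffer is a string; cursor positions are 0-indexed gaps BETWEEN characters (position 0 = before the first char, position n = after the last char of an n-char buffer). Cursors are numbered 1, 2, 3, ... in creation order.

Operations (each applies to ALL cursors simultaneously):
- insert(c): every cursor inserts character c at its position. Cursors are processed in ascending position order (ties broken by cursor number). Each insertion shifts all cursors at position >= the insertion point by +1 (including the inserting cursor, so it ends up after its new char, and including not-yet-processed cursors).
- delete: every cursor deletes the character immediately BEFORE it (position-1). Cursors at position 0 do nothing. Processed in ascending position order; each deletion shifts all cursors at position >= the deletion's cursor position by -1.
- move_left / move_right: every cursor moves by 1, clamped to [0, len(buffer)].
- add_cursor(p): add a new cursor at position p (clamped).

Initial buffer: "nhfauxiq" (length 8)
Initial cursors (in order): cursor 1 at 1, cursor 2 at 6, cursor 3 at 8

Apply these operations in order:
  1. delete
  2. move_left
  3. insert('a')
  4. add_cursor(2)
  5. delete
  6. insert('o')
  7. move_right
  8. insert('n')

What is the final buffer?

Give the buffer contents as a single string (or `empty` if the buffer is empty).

After op 1 (delete): buffer="hfaui" (len 5), cursors c1@0 c2@4 c3@5, authorship .....
After op 2 (move_left): buffer="hfaui" (len 5), cursors c1@0 c2@3 c3@4, authorship .....
After op 3 (insert('a')): buffer="ahfaauai" (len 8), cursors c1@1 c2@5 c3@7, authorship 1...2.3.
After op 4 (add_cursor(2)): buffer="ahfaauai" (len 8), cursors c1@1 c4@2 c2@5 c3@7, authorship 1...2.3.
After op 5 (delete): buffer="faui" (len 4), cursors c1@0 c4@0 c2@2 c3@3, authorship ....
After op 6 (insert('o')): buffer="oofaouoi" (len 8), cursors c1@2 c4@2 c2@5 c3@7, authorship 14..2.3.
After op 7 (move_right): buffer="oofaouoi" (len 8), cursors c1@3 c4@3 c2@6 c3@8, authorship 14..2.3.
After op 8 (insert('n')): buffer="oofnnaounoin" (len 12), cursors c1@5 c4@5 c2@9 c3@12, authorship 14.14.2.23.3

Answer: oofnnaounoin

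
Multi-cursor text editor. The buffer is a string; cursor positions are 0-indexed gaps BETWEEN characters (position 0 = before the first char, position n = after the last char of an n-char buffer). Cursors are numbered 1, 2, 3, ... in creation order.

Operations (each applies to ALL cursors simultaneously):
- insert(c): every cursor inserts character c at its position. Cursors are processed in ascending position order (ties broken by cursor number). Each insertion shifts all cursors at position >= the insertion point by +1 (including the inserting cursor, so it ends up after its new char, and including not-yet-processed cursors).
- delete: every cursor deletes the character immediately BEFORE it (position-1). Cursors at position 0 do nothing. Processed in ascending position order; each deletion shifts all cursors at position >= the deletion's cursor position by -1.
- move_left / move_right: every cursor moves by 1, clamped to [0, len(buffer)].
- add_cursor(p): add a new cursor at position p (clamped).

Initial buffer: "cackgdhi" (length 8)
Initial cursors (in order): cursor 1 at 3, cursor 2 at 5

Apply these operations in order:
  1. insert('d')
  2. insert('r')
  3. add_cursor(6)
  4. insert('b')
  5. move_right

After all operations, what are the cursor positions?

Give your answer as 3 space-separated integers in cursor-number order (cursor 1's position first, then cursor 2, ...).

Answer: 7 13 9

Derivation:
After op 1 (insert('d')): buffer="cacdkgddhi" (len 10), cursors c1@4 c2@7, authorship ...1..2...
After op 2 (insert('r')): buffer="cacdrkgdrdhi" (len 12), cursors c1@5 c2@9, authorship ...11..22...
After op 3 (add_cursor(6)): buffer="cacdrkgdrdhi" (len 12), cursors c1@5 c3@6 c2@9, authorship ...11..22...
After op 4 (insert('b')): buffer="cacdrbkbgdrbdhi" (len 15), cursors c1@6 c3@8 c2@12, authorship ...111.3.222...
After op 5 (move_right): buffer="cacdrbkbgdrbdhi" (len 15), cursors c1@7 c3@9 c2@13, authorship ...111.3.222...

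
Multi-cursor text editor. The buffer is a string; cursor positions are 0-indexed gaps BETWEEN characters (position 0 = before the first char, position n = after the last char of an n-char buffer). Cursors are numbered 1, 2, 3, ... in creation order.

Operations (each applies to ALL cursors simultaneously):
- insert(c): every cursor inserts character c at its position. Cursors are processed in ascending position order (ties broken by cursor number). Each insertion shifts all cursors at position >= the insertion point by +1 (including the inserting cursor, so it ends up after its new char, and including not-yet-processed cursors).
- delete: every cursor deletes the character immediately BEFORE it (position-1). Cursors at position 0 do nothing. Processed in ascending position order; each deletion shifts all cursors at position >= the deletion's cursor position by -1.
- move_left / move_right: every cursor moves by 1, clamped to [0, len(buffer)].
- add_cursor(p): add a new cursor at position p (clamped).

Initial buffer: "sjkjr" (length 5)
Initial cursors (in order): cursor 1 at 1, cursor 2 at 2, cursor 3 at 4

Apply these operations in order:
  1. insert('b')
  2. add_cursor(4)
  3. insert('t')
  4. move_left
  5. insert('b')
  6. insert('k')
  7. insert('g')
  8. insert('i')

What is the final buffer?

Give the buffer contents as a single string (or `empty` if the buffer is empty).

Answer: sbbkgitjbtbbkkggiitkjbbkgitr

Derivation:
After op 1 (insert('b')): buffer="sbjbkjbr" (len 8), cursors c1@2 c2@4 c3@7, authorship .1.2..3.
After op 2 (add_cursor(4)): buffer="sbjbkjbr" (len 8), cursors c1@2 c2@4 c4@4 c3@7, authorship .1.2..3.
After op 3 (insert('t')): buffer="sbtjbttkjbtr" (len 12), cursors c1@3 c2@7 c4@7 c3@11, authorship .11.224..33.
After op 4 (move_left): buffer="sbtjbttkjbtr" (len 12), cursors c1@2 c2@6 c4@6 c3@10, authorship .11.224..33.
After op 5 (insert('b')): buffer="sbbtjbtbbtkjbbtr" (len 16), cursors c1@3 c2@9 c4@9 c3@14, authorship .111.22244..333.
After op 6 (insert('k')): buffer="sbbktjbtbbkktkjbbktr" (len 20), cursors c1@4 c2@12 c4@12 c3@18, authorship .1111.2224244..3333.
After op 7 (insert('g')): buffer="sbbkgtjbtbbkkggtkjbbkgtr" (len 24), cursors c1@5 c2@15 c4@15 c3@22, authorship .11111.222424244..33333.
After op 8 (insert('i')): buffer="sbbkgitjbtbbkkggiitkjbbkgitr" (len 28), cursors c1@6 c2@18 c4@18 c3@26, authorship .111111.22242424244..333333.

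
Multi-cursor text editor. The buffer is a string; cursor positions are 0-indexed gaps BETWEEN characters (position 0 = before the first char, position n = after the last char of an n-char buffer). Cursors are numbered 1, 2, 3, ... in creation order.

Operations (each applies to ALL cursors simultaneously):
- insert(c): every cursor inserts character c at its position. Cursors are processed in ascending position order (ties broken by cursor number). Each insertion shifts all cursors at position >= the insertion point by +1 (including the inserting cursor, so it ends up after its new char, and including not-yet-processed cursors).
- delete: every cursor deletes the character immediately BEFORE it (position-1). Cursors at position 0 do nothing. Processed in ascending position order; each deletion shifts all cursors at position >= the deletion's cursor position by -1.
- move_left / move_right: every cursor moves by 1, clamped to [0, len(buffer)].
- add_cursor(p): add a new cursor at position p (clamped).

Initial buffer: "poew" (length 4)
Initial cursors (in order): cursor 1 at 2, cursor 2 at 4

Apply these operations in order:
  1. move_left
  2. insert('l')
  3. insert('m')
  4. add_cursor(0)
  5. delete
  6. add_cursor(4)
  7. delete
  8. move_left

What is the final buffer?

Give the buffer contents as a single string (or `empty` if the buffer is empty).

After op 1 (move_left): buffer="poew" (len 4), cursors c1@1 c2@3, authorship ....
After op 2 (insert('l')): buffer="ploelw" (len 6), cursors c1@2 c2@5, authorship .1..2.
After op 3 (insert('m')): buffer="plmoelmw" (len 8), cursors c1@3 c2@7, authorship .11..22.
After op 4 (add_cursor(0)): buffer="plmoelmw" (len 8), cursors c3@0 c1@3 c2@7, authorship .11..22.
After op 5 (delete): buffer="ploelw" (len 6), cursors c3@0 c1@2 c2@5, authorship .1..2.
After op 6 (add_cursor(4)): buffer="ploelw" (len 6), cursors c3@0 c1@2 c4@4 c2@5, authorship .1..2.
After op 7 (delete): buffer="pow" (len 3), cursors c3@0 c1@1 c2@2 c4@2, authorship ...
After op 8 (move_left): buffer="pow" (len 3), cursors c1@0 c3@0 c2@1 c4@1, authorship ...

Answer: pow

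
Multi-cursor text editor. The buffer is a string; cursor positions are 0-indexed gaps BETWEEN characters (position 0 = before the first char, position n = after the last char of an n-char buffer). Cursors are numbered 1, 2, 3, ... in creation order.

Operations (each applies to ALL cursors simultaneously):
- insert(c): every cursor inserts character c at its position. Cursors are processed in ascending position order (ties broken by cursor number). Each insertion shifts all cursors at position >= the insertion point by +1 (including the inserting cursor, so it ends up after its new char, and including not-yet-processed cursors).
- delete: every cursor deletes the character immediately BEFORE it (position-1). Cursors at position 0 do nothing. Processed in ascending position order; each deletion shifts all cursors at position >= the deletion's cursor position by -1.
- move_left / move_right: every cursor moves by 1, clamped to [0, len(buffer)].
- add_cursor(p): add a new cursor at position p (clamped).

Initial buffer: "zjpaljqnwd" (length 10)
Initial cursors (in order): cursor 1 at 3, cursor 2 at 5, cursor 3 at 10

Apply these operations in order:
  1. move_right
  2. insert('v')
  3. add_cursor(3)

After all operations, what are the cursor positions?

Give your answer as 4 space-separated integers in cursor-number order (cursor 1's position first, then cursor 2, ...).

Answer: 5 8 13 3

Derivation:
After op 1 (move_right): buffer="zjpaljqnwd" (len 10), cursors c1@4 c2@6 c3@10, authorship ..........
After op 2 (insert('v')): buffer="zjpavljvqnwdv" (len 13), cursors c1@5 c2@8 c3@13, authorship ....1..2....3
After op 3 (add_cursor(3)): buffer="zjpavljvqnwdv" (len 13), cursors c4@3 c1@5 c2@8 c3@13, authorship ....1..2....3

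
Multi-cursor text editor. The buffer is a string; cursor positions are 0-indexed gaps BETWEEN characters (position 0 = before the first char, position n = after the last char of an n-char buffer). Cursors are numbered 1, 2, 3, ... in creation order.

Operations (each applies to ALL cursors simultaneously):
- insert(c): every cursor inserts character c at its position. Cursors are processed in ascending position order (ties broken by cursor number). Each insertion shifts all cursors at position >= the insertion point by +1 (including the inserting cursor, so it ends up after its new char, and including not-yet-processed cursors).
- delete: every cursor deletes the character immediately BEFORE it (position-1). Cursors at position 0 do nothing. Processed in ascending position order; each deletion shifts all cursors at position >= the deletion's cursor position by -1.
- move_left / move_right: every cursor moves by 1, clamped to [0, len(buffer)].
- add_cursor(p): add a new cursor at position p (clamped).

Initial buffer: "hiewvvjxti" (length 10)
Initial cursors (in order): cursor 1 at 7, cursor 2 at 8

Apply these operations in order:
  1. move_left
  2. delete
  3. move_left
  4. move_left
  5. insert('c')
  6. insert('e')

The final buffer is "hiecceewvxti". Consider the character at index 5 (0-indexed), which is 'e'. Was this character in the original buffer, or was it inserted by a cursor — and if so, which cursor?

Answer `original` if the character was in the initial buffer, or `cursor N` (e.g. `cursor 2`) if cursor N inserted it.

Answer: cursor 1

Derivation:
After op 1 (move_left): buffer="hiewvvjxti" (len 10), cursors c1@6 c2@7, authorship ..........
After op 2 (delete): buffer="hiewvxti" (len 8), cursors c1@5 c2@5, authorship ........
After op 3 (move_left): buffer="hiewvxti" (len 8), cursors c1@4 c2@4, authorship ........
After op 4 (move_left): buffer="hiewvxti" (len 8), cursors c1@3 c2@3, authorship ........
After op 5 (insert('c')): buffer="hieccwvxti" (len 10), cursors c1@5 c2@5, authorship ...12.....
After op 6 (insert('e')): buffer="hiecceewvxti" (len 12), cursors c1@7 c2@7, authorship ...1212.....
Authorship (.=original, N=cursor N): . . . 1 2 1 2 . . . . .
Index 5: author = 1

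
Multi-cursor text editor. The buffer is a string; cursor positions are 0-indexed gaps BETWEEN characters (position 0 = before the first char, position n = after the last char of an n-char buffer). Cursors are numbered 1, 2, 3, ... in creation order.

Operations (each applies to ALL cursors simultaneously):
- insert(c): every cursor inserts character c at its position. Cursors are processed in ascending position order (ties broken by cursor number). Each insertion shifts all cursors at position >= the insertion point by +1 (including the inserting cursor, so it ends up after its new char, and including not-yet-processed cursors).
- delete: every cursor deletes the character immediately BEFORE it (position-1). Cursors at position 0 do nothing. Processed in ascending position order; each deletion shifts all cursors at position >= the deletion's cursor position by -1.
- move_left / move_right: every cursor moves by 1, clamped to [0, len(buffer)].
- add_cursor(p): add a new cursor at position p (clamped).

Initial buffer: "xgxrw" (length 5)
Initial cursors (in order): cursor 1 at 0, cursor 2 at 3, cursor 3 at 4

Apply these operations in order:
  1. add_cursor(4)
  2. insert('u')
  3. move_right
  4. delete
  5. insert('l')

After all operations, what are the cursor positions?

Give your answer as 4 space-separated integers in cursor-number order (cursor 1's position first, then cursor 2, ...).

Answer: 2 6 9 9

Derivation:
After op 1 (add_cursor(4)): buffer="xgxrw" (len 5), cursors c1@0 c2@3 c3@4 c4@4, authorship .....
After op 2 (insert('u')): buffer="uxgxuruuw" (len 9), cursors c1@1 c2@5 c3@8 c4@8, authorship 1...2.34.
After op 3 (move_right): buffer="uxgxuruuw" (len 9), cursors c1@2 c2@6 c3@9 c4@9, authorship 1...2.34.
After op 4 (delete): buffer="ugxuu" (len 5), cursors c1@1 c2@4 c3@5 c4@5, authorship 1..23
After op 5 (insert('l')): buffer="ulgxulull" (len 9), cursors c1@2 c2@6 c3@9 c4@9, authorship 11..22334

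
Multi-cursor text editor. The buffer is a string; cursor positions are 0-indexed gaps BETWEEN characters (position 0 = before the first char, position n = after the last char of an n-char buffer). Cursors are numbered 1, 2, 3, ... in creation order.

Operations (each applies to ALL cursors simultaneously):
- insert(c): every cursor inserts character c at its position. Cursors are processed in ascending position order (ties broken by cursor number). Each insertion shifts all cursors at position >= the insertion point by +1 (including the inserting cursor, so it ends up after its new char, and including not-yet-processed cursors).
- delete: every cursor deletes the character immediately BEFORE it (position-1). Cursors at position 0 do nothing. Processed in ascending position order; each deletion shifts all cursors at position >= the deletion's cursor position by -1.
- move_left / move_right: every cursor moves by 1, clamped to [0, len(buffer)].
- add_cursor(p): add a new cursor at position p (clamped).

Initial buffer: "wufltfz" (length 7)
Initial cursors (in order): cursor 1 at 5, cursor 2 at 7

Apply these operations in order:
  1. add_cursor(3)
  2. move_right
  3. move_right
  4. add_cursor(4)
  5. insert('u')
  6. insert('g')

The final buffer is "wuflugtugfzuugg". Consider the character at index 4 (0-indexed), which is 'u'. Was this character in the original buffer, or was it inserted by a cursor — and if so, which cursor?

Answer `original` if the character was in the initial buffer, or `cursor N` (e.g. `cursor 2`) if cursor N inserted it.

After op 1 (add_cursor(3)): buffer="wufltfz" (len 7), cursors c3@3 c1@5 c2@7, authorship .......
After op 2 (move_right): buffer="wufltfz" (len 7), cursors c3@4 c1@6 c2@7, authorship .......
After op 3 (move_right): buffer="wufltfz" (len 7), cursors c3@5 c1@7 c2@7, authorship .......
After op 4 (add_cursor(4)): buffer="wufltfz" (len 7), cursors c4@4 c3@5 c1@7 c2@7, authorship .......
After op 5 (insert('u')): buffer="wuflutufzuu" (len 11), cursors c4@5 c3@7 c1@11 c2@11, authorship ....4.3..12
After op 6 (insert('g')): buffer="wuflugtugfzuugg" (len 15), cursors c4@6 c3@9 c1@15 c2@15, authorship ....44.33..1212
Authorship (.=original, N=cursor N): . . . . 4 4 . 3 3 . . 1 2 1 2
Index 4: author = 4

Answer: cursor 4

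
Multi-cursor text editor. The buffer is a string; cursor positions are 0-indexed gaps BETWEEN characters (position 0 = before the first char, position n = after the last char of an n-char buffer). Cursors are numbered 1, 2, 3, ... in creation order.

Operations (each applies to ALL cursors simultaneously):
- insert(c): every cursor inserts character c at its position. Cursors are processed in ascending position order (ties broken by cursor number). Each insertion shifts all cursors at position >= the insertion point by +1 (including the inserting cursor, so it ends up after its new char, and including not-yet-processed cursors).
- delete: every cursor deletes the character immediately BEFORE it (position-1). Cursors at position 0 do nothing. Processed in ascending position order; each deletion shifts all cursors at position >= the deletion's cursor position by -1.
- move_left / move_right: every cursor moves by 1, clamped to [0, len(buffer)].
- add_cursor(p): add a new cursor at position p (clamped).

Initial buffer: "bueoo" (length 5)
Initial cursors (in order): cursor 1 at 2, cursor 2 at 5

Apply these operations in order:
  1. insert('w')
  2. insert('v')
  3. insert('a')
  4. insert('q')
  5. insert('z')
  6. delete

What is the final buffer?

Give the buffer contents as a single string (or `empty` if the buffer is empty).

Answer: buwvaqeoowvaq

Derivation:
After op 1 (insert('w')): buffer="buweoow" (len 7), cursors c1@3 c2@7, authorship ..1...2
After op 2 (insert('v')): buffer="buwveoowv" (len 9), cursors c1@4 c2@9, authorship ..11...22
After op 3 (insert('a')): buffer="buwvaeoowva" (len 11), cursors c1@5 c2@11, authorship ..111...222
After op 4 (insert('q')): buffer="buwvaqeoowvaq" (len 13), cursors c1@6 c2@13, authorship ..1111...2222
After op 5 (insert('z')): buffer="buwvaqzeoowvaqz" (len 15), cursors c1@7 c2@15, authorship ..11111...22222
After op 6 (delete): buffer="buwvaqeoowvaq" (len 13), cursors c1@6 c2@13, authorship ..1111...2222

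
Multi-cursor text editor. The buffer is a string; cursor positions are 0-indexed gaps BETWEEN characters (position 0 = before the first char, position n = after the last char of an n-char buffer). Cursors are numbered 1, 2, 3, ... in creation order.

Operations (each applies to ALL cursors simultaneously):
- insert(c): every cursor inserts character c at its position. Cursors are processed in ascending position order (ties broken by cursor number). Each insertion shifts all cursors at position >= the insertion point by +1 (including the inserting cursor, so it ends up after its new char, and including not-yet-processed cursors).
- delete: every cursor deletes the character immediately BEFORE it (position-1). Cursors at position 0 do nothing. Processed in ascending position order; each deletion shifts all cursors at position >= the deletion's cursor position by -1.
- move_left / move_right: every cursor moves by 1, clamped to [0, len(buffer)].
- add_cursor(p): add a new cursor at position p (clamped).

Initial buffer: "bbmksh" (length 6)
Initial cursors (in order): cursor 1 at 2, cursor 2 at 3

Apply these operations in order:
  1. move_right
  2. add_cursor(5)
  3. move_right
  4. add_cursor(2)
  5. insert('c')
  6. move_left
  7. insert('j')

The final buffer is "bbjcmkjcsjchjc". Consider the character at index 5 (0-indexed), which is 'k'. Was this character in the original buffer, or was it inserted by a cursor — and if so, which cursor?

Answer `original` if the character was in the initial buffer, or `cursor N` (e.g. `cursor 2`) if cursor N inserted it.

Answer: original

Derivation:
After op 1 (move_right): buffer="bbmksh" (len 6), cursors c1@3 c2@4, authorship ......
After op 2 (add_cursor(5)): buffer="bbmksh" (len 6), cursors c1@3 c2@4 c3@5, authorship ......
After op 3 (move_right): buffer="bbmksh" (len 6), cursors c1@4 c2@5 c3@6, authorship ......
After op 4 (add_cursor(2)): buffer="bbmksh" (len 6), cursors c4@2 c1@4 c2@5 c3@6, authorship ......
After op 5 (insert('c')): buffer="bbcmkcschc" (len 10), cursors c4@3 c1@6 c2@8 c3@10, authorship ..4..1.2.3
After op 6 (move_left): buffer="bbcmkcschc" (len 10), cursors c4@2 c1@5 c2@7 c3@9, authorship ..4..1.2.3
After op 7 (insert('j')): buffer="bbjcmkjcsjchjc" (len 14), cursors c4@3 c1@7 c2@10 c3@13, authorship ..44..11.22.33
Authorship (.=original, N=cursor N): . . 4 4 . . 1 1 . 2 2 . 3 3
Index 5: author = original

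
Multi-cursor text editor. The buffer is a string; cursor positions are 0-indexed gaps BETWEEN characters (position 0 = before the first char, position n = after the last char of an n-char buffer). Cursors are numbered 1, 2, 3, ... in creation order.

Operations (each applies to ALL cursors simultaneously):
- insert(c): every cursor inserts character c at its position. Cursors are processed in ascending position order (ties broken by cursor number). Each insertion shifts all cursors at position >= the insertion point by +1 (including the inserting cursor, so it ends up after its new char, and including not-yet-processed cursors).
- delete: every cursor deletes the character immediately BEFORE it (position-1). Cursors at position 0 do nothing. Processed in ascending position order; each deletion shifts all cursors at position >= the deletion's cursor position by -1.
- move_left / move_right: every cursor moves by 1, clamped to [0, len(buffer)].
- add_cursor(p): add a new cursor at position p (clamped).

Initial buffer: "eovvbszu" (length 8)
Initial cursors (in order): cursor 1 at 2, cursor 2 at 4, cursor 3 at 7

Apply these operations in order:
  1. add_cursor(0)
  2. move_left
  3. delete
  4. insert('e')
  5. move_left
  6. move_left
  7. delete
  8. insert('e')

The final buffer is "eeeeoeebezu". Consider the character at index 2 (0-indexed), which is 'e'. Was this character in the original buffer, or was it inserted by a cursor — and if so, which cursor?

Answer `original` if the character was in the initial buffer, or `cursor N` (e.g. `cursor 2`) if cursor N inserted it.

After op 1 (add_cursor(0)): buffer="eovvbszu" (len 8), cursors c4@0 c1@2 c2@4 c3@7, authorship ........
After op 2 (move_left): buffer="eovvbszu" (len 8), cursors c4@0 c1@1 c2@3 c3@6, authorship ........
After op 3 (delete): buffer="ovbzu" (len 5), cursors c1@0 c4@0 c2@1 c3@3, authorship .....
After op 4 (insert('e')): buffer="eeoevbezu" (len 9), cursors c1@2 c4@2 c2@4 c3@7, authorship 14.2..3..
After op 5 (move_left): buffer="eeoevbezu" (len 9), cursors c1@1 c4@1 c2@3 c3@6, authorship 14.2..3..
After op 6 (move_left): buffer="eeoevbezu" (len 9), cursors c1@0 c4@0 c2@2 c3@5, authorship 14.2..3..
After op 7 (delete): buffer="eoebezu" (len 7), cursors c1@0 c4@0 c2@1 c3@3, authorship 1.2.3..
After op 8 (insert('e')): buffer="eeeeoeebezu" (len 11), cursors c1@2 c4@2 c2@4 c3@7, authorship 1412.23.3..
Authorship (.=original, N=cursor N): 1 4 1 2 . 2 3 . 3 . .
Index 2: author = 1

Answer: cursor 1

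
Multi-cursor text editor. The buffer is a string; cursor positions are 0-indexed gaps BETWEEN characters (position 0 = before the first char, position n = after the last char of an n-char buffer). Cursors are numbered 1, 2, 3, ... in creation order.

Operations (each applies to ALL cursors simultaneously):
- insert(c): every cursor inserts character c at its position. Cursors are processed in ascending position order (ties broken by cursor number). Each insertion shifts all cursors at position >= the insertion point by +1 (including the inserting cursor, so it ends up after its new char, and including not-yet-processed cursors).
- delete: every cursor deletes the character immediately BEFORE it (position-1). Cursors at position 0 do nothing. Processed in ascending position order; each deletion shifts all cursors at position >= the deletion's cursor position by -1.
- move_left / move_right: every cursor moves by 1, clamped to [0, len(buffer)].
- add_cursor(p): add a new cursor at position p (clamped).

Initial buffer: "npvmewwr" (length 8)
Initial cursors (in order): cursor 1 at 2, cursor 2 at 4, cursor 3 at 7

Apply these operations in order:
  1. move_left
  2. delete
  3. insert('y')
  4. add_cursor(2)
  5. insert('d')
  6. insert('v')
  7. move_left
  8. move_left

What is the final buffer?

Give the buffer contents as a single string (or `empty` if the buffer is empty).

After op 1 (move_left): buffer="npvmewwr" (len 8), cursors c1@1 c2@3 c3@6, authorship ........
After op 2 (delete): buffer="pmewr" (len 5), cursors c1@0 c2@1 c3@3, authorship .....
After op 3 (insert('y')): buffer="ypymeywr" (len 8), cursors c1@1 c2@3 c3@6, authorship 1.2..3..
After op 4 (add_cursor(2)): buffer="ypymeywr" (len 8), cursors c1@1 c4@2 c2@3 c3@6, authorship 1.2..3..
After op 5 (insert('d')): buffer="ydpdydmeydwr" (len 12), cursors c1@2 c4@4 c2@6 c3@10, authorship 11.422..33..
After op 6 (insert('v')): buffer="ydvpdvydvmeydvwr" (len 16), cursors c1@3 c4@6 c2@9 c3@14, authorship 111.44222..333..
After op 7 (move_left): buffer="ydvpdvydvmeydvwr" (len 16), cursors c1@2 c4@5 c2@8 c3@13, authorship 111.44222..333..
After op 8 (move_left): buffer="ydvpdvydvmeydvwr" (len 16), cursors c1@1 c4@4 c2@7 c3@12, authorship 111.44222..333..

Answer: ydvpdvydvmeydvwr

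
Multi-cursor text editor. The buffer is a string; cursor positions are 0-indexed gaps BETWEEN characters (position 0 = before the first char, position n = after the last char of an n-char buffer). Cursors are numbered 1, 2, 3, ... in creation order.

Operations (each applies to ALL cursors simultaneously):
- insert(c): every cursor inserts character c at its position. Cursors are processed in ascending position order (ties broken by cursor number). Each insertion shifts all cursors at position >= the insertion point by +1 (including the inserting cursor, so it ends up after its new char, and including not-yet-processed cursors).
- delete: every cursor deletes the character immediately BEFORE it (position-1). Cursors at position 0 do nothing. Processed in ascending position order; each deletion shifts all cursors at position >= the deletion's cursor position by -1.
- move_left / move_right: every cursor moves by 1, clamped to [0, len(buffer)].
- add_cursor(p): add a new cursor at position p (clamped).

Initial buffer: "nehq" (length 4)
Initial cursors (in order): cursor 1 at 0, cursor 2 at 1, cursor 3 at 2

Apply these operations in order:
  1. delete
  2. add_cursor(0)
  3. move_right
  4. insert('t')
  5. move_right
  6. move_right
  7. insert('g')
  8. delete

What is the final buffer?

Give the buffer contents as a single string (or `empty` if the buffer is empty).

After op 1 (delete): buffer="hq" (len 2), cursors c1@0 c2@0 c3@0, authorship ..
After op 2 (add_cursor(0)): buffer="hq" (len 2), cursors c1@0 c2@0 c3@0 c4@0, authorship ..
After op 3 (move_right): buffer="hq" (len 2), cursors c1@1 c2@1 c3@1 c4@1, authorship ..
After op 4 (insert('t')): buffer="httttq" (len 6), cursors c1@5 c2@5 c3@5 c4@5, authorship .1234.
After op 5 (move_right): buffer="httttq" (len 6), cursors c1@6 c2@6 c3@6 c4@6, authorship .1234.
After op 6 (move_right): buffer="httttq" (len 6), cursors c1@6 c2@6 c3@6 c4@6, authorship .1234.
After op 7 (insert('g')): buffer="httttqgggg" (len 10), cursors c1@10 c2@10 c3@10 c4@10, authorship .1234.1234
After op 8 (delete): buffer="httttq" (len 6), cursors c1@6 c2@6 c3@6 c4@6, authorship .1234.

Answer: httttq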